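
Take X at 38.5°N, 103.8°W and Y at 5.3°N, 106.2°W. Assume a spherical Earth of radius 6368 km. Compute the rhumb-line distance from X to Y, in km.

3698 km

Rhumb course C = atan2(Δλ, Δψ) with Δψ = ln[tan(π/4+φ₂/2)/tan(π/4+φ₁/2)] = -0.6365, Δλ = -0.0419 → C = 183.77°
d = R·|Δφ| / |cos C| = 6368·0.57945 / 0.99784 = 3698 km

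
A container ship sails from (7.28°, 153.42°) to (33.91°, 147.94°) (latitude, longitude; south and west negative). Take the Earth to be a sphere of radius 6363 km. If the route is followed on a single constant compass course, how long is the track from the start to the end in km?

3011 km

Δψ = ln[tan(π/4+φ₂/2)/tan(π/4+φ₁/2)] = +0.5024;  Δφ = +0.4648 rad,  Δλ = -0.0956 rad
q = Δφ/Δψ = 0.9252
d = R·√(Δφ² + q²Δλ²) = 6363·0.47313 = 3011 km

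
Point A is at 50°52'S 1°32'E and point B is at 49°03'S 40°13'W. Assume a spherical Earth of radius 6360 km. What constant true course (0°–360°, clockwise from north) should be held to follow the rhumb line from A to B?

Δψ = ln[tan(π/4+φ₂/2)/tan(π/4+φ₁/2)] = +0.0493
Δλ = -0.7287 rad (taken the short way round)
course = atan2(Δλ, Δψ) = 273.87°

273.9°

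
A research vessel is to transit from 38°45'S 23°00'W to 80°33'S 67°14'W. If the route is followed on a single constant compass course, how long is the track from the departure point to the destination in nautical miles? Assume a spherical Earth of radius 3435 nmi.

2737 nmi

Rhumb course C = atan2(Δλ, Δψ) with Δψ = ln[tan(π/4+φ₂/2)/tan(π/4+φ₁/2)] = -1.7584, Δλ = -0.7720 → C = 203.70°
d = R·|Δφ| / |cos C| = 3435·0.72955 / 0.91564 = 2737 nmi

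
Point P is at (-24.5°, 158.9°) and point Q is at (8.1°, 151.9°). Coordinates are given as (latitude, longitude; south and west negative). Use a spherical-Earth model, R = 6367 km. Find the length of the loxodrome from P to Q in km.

Δψ = ln[tan(π/4+φ₂/2)/tan(π/4+φ₁/2)] = +0.5831;  Δφ = +0.5690 rad,  Δλ = -0.1222 rad
q = Δφ/Δψ = 0.9758
d = R·√(Δφ² + q²Δλ²) = 6367·0.58133 = 3701 km

3701 km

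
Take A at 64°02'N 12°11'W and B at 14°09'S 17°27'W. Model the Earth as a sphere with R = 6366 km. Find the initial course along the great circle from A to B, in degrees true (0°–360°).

185.2°

N = sin Δλ·cos φ₂ = -0.0890;  D = cos φ₁ sin φ₂ − sin φ₁ cos φ₂ cos Δλ = -0.9751
initial course = atan2(N, D) = 185.22°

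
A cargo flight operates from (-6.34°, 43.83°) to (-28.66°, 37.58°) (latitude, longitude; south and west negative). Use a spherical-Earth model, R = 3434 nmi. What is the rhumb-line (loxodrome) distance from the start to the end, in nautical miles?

Rhumb course C = atan2(Δλ, Δψ) with Δψ = ln[tan(π/4+φ₂/2)/tan(π/4+φ₁/2)] = -0.4116, Δλ = -0.1091 → C = 194.84°
d = R·|Δφ| / |cos C| = 3434·0.38956 / 0.96663 = 1384 nmi

1384 nmi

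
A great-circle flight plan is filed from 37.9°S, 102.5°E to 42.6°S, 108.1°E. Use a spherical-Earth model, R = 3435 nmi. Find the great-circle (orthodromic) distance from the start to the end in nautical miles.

381 nmi

Haversine: a = sin²(Δφ/2)+cos φ₁ cos φ₂ sin²(Δλ/2) = 0.00307;  σ = 2·atan2(√a,√(1−a))
σ = 6.350° → d = Rσ = 3435·0.11082 = 381 nmi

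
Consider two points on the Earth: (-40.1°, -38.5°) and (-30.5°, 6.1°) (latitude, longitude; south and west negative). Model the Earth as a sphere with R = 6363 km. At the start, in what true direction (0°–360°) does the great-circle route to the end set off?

N = sin Δλ·cos φ₂ = +0.6050;  D = cos φ₁ sin φ₂ − sin φ₁ cos φ₂ cos Δλ = +0.0069
initial course = atan2(N, D) = 89.34°

89.3°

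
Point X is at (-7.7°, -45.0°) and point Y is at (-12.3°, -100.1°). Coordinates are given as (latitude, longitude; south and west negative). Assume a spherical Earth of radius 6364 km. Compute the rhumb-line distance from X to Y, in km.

Rhumb course C = atan2(Δλ, Δψ) with Δψ = ln[tan(π/4+φ₂/2)/tan(π/4+φ₁/2)] = -0.0815, Δλ = -0.9617 → C = 265.15°
d = R·|Δφ| / |cos C| = 6364·0.08029 / 0.08449 = 6047 km

6047 km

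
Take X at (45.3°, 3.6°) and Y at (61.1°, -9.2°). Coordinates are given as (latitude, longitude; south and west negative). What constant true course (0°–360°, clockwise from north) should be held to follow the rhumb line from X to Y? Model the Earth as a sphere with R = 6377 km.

334.4°

Δψ = ln[tan(π/4+φ₂/2)/tan(π/4+φ₁/2)] = +0.4672
Δλ = -0.2234 rad (taken the short way round)
course = atan2(Δλ, Δψ) = 334.44°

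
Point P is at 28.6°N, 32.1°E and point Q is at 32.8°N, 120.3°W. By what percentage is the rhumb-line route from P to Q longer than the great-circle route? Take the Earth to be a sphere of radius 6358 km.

15.7%

Great circle: σ = 1.9765 rad → d_gc = Rσ = 12566.9 km
Rhumb: Δφ = +0.0733, Δλ = -2.6599, Δψ = +0.0853, q = Δφ/Δψ = 0.8595 → d_rh = R√(Δφ²+q²Δλ²) = 14543.3 km
Excess = (14543.3 − 12566.9) / 12566.9 = 1976.4 / 12566.9 = 15.73% ≈ 15.7%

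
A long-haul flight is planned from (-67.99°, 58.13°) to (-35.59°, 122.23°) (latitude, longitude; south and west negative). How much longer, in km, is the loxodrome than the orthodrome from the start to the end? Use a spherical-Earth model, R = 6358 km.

186 km

Great circle: cos σ = sin φ₁ sin φ₂ + cos φ₁ cos φ₂ cos Δλ,  σ = 0.8330 rad → d_gc = 5296.0 km
Rhumb line: Δψ = +0.9720, q = Δφ/Δψ = 0.5818, d_rh = R√(Δφ²+q²Δλ²) = 5481.9 km
Excess = 5481.9 − 5296.0 = 185.9 ≈ 186 km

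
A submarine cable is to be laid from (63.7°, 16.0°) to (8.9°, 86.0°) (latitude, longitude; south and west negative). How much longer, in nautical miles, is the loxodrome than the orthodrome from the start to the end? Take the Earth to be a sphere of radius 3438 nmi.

Great circle: cos σ = sin φ₁ sin φ₂ + cos φ₁ cos φ₂ cos Δλ,  σ = 1.2782 rad → d_gc = 4394.6 nmi
Rhumb line: Δψ = -1.2981, q = Δφ/Δψ = 0.7368, d_rh = R√(Δφ²+q²Δλ²) = 4515.6 nmi
Excess = 4515.6 − 4394.6 = 121.0 ≈ 121 nmi

121 nmi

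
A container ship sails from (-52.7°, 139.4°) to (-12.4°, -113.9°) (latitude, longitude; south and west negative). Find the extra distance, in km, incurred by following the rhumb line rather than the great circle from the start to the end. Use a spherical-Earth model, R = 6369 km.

Great circle: cos σ = sin φ₁ sin φ₂ + cos φ₁ cos φ₂ cos Δλ,  σ = 1.5701 rad → d_gc = 9999.7 km
Rhumb line: Δψ = +0.8680, q = Δφ/Δψ = 0.8103, d_rh = R√(Δφ²+q²Δλ²) = 10603.6 km
Excess = 10603.6 − 9999.7 = 603.9 ≈ 604 km

604 km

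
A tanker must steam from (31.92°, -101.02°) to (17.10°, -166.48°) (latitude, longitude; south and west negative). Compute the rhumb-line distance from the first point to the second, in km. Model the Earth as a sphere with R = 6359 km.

Rhumb course C = atan2(Δλ, Δψ) with Δψ = ln[tan(π/4+φ₂/2)/tan(π/4+φ₁/2)] = -0.2854, Δλ = -1.1425 → C = 255.97°
d = R·|Δφ| / |cos C| = 6359·0.25866 / 0.24236 = 6787 km

6787 km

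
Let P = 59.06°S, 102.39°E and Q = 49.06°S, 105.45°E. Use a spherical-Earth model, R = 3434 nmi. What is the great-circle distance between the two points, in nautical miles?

609 nmi

Haversine: a = sin²(Δφ/2)+cos φ₁ cos φ₂ sin²(Δλ/2) = 0.00784;  σ = 2·atan2(√a,√(1−a))
σ = 10.157° → d = Rσ = 3434·0.17728 = 609 nmi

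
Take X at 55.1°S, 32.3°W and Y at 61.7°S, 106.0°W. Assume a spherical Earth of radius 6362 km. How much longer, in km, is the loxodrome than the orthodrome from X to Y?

223 km

Great circle: cos σ = sin φ₁ sin φ₂ + cos φ₁ cos φ₂ cos Δλ,  σ = 0.6464 rad → d_gc = 4112.4 km
Rhumb line: Δψ = -0.2206, q = Δφ/Δψ = 0.5222, d_rh = R√(Δφ²+q²Δλ²) = 4335.5 km
Excess = 4335.5 − 4112.4 = 223.1 ≈ 223 km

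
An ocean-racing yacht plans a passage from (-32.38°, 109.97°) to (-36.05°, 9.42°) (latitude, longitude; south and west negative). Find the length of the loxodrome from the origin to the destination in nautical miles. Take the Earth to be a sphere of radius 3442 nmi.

4998 nmi

Δψ = ln[tan(π/4+φ₂/2)/tan(π/4+φ₁/2)] = -0.0775;  Δφ = -0.0641 rad,  Δλ = -1.7549 rad
q = Δφ/Δψ = 0.8267
d = R·√(Δφ² + q²Δλ²) = 3442·1.45214 = 4998 nmi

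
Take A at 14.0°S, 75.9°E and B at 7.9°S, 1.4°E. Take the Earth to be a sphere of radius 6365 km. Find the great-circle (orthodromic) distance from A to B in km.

cos σ = sin φ₁ sin φ₂ + cos φ₁ cos φ₂ cos Δλ
      = sin(-14.00°)sin(-7.90°) + cos(-14.00°)cos(-7.90°)cos(-74.50°) = 0.2901
σ = 73.137° → d = Rσ = 6365·1.27648 = 8125 km

8125 km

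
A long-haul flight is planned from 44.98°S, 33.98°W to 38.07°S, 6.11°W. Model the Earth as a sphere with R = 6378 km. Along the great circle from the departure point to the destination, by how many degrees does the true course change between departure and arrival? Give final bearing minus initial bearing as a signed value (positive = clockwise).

-18.7°

Initial bearing θ₁ = atan2(sin Δλ cos φ₂, cos φ₁ sin φ₂ − sin φ₁ cos φ₂ cos Δλ) = 81.38°
Final bearing θ₂ = (initial bearing from the destination back to the start) + 180° = 62.67°
Δθ = θ₂ − θ₁ = -18.7°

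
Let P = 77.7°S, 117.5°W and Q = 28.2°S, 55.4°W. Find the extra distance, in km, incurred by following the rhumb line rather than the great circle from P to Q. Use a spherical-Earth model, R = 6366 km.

Great circle: cos σ = sin φ₁ sin φ₂ + cos φ₁ cos φ₂ cos Δλ,  σ = 0.9890 rad → d_gc = 6295.8 km
Rhumb line: Δψ = +1.7146, q = Δφ/Δψ = 0.5039, d_rh = R√(Δφ²+q²Δλ²) = 6506.6 km
Excess = 6506.6 − 6295.8 = 210.8 ≈ 211 km

211 km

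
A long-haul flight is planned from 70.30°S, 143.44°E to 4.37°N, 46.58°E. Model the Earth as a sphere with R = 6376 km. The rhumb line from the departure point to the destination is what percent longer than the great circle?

5.5%

Great circle: σ = 1.6829 rad → d_gc = Rσ = 10730.3 km
Rhumb: Δφ = +1.3032, Δλ = -1.6905, Δψ = +1.8272, q = Δφ/Δψ = 0.7133 → d_rh = R√(Δφ²+q²Δλ²) = 11320.4 km
Excess = (11320.4 − 10730.3) / 10730.3 = 590.1 / 10730.3 = 5.50% ≈ 5.5%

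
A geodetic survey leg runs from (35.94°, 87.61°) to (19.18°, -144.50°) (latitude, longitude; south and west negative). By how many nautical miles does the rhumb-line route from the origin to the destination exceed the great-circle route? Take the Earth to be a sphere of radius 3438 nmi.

475 nmi

Great circle: cos σ = sin φ₁ sin φ₂ + cos φ₁ cos φ₂ cos Δλ,  σ = 1.8513 rad → d_gc = 6364.6 nmi
Rhumb line: Δψ = -0.3318, q = Δφ/Δψ = 0.8816, d_rh = R√(Δφ²+q²Δλ²) = 6839.9 nmi
Excess = 6839.9 − 6364.6 = 475.3 ≈ 475 nmi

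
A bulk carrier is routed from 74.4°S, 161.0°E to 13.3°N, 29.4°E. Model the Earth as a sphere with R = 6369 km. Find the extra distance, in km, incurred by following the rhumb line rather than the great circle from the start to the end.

1428 km

Great circle: cos σ = sin φ₁ sin φ₂ + cos φ₁ cos φ₂ cos Δλ,  σ = 1.9772 rad → d_gc = 12592.9 km
Rhumb line: Δψ = +2.2221, q = Δφ/Δψ = 0.6888, d_rh = R√(Δφ²+q²Δλ²) = 14020.5 km
Excess = 14020.5 − 12592.9 = 1427.6 ≈ 1428 km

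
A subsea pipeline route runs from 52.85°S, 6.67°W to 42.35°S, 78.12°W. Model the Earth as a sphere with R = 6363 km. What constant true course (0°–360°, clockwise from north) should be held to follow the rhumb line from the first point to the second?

Δψ = ln[tan(π/4+φ₂/2)/tan(π/4+φ₁/2)] = +0.2731
Δλ = -1.2470 rad (taken the short way round)
course = atan2(Δλ, Δψ) = 282.35°

282.4°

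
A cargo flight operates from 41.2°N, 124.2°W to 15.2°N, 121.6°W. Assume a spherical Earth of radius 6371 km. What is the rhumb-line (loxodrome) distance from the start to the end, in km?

2902 km

Δψ = ln[tan(π/4+φ₂/2)/tan(π/4+φ₁/2)] = -0.5220;  Δφ = -0.4538 rad,  Δλ = +0.0454 rad
q = Δφ/Δψ = 0.8693
d = R·√(Δφ² + q²Δλ²) = 6371·0.45550 = 2902 km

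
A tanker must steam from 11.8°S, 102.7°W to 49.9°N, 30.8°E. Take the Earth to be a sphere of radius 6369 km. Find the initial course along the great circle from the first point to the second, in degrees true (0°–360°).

N = sin Δλ·cos φ₂ = +0.4672;  D = cos φ₁ sin φ₂ − sin φ₁ cos φ₂ cos Δλ = +0.6581
initial course = atan2(N, D) = 35.37°

35.4°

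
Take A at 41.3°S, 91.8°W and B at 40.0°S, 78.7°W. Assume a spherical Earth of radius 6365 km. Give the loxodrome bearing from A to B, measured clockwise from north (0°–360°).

82.5°

Δψ = ln[tan(π/4+φ₂/2)/tan(π/4+φ₁/2)] = +0.0299
Δλ = +0.2286 rad (taken the short way round)
course = atan2(Δλ, Δψ) = 82.55°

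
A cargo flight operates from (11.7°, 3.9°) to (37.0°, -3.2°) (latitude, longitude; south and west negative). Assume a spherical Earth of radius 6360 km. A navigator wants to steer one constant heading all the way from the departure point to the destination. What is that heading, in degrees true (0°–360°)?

Δψ = ln[tan(π/4+φ₂/2)/tan(π/4+φ₁/2)] = +0.4904
Δλ = -0.1239 rad (taken the short way round)
course = atan2(Δλ, Δψ) = 345.82°

345.8°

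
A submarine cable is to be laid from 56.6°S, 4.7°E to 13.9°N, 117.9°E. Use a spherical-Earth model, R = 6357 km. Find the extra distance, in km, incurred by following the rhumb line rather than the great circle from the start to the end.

Great circle: cos σ = sin φ₁ sin φ₂ + cos φ₁ cos φ₂ cos Δλ,  σ = 1.9944 rad → d_gc = 12678.5 km
Rhumb line: Δψ = +1.4489, q = Δφ/Δψ = 0.8492, d_rh = R√(Δφ²+q²Δλ²) = 13226.6 km
Excess = 13226.6 − 12678.5 = 548.1 ≈ 548 km

548 km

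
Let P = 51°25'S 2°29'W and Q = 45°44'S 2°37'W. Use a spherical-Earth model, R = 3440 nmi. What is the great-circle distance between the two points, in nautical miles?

cos σ = sin φ₁ sin φ₂ + cos φ₁ cos φ₂ cos Δλ
      = sin(-51.42°)sin(-45.73°) + cos(-51.42°)cos(-45.73°)cos(-0.13°) = 0.9951
σ = 5.684° → d = Rσ = 3440·0.09920 = 341 nmi

341 nmi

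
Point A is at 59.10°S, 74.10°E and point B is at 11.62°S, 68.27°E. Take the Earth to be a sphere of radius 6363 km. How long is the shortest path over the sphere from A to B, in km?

5295 km

cos σ = sin φ₁ sin φ₂ + cos φ₁ cos φ₂ cos Δλ
      = sin(-59.10°)sin(-11.62°) + cos(-59.10°)cos(-11.62°)cos(-5.83°) = 0.6732
σ = 47.682° → d = Rσ = 6363·0.83221 = 5295 km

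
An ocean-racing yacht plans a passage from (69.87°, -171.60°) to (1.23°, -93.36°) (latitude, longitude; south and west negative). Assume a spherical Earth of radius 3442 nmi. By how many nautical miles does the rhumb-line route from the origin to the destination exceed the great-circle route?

185 nmi

Great circle: cos σ = sin φ₁ sin φ₂ + cos φ₁ cos φ₂ cos Δλ,  σ = 1.4804 rad → d_gc = 5095.5 nmi
Rhumb line: Δψ = -1.7073, q = Δφ/Δψ = 0.7017, d_rh = R√(Δφ²+q²Δλ²) = 5280.2 nmi
Excess = 5280.2 − 5095.5 = 184.7 ≈ 185 nmi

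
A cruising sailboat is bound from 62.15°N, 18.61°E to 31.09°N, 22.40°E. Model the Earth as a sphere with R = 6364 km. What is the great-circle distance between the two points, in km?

Haversine: a = sin²(Δφ/2)+cos φ₁ cos φ₂ sin²(Δλ/2) = 0.07212;  σ = 2·atan2(√a,√(1−a))
σ = 31.157° → d = Rσ = 6364·0.54379 = 3461 km

3461 km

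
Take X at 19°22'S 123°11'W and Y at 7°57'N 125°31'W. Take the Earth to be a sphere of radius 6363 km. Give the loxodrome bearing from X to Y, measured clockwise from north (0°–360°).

Δψ = ln[tan(π/4+φ₂/2)/tan(π/4+φ₁/2)] = +0.4838
Δλ = -0.0407 rad (taken the short way round)
course = atan2(Δλ, Δψ) = 355.19°

355.2°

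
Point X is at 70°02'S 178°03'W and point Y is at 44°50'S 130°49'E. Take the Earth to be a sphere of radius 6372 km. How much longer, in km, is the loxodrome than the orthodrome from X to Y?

97 km

Great circle: cos σ = sin φ₁ sin φ₂ + cos φ₁ cos φ₂ cos Δλ,  σ = 0.6187 rad → d_gc = 3942.4 km
Rhumb line: Δψ = +0.8599, q = Δφ/Δψ = 0.5115, d_rh = R√(Δφ²+q²Δλ²) = 4039.2 km
Excess = 4039.2 − 3942.4 = 96.8 ≈ 97 km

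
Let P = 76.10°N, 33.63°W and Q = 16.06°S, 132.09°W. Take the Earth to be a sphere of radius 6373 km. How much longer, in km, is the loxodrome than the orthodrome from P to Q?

Great circle: cos σ = sin φ₁ sin φ₂ + cos φ₁ cos φ₂ cos Δλ,  σ = 1.8781 rad → d_gc = 11969.2 km
Rhumb line: Δψ = -2.3886, q = Δφ/Δψ = 0.6734, d_rh = R√(Δφ²+q²Δλ²) = 12628.2 km
Excess = 12628.2 − 11969.2 = 659.0 ≈ 659 km

659 km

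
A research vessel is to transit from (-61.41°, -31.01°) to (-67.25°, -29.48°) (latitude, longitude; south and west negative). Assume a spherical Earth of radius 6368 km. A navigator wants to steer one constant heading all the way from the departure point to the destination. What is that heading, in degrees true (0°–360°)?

Δψ = ln[tan(π/4+φ₂/2)/tan(π/4+φ₁/2)] = -0.2363
Δλ = +0.0267 rad (taken the short way round)
course = atan2(Δλ, Δψ) = 173.55°

173.6°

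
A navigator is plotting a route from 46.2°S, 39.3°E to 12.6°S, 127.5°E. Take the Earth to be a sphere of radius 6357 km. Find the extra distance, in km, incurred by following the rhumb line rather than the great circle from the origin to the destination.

Great circle: cos σ = sin φ₁ sin φ₂ + cos φ₁ cos φ₂ cos Δλ,  σ = 1.3912 rad → d_gc = 8843.7 km
Rhumb line: Δψ = +0.6896, q = Δφ/Δψ = 0.8504, d_rh = R√(Δφ²+q²Δλ²) = 9118.6 km
Excess = 9118.6 − 8843.7 = 274.9 ≈ 275 km

275 km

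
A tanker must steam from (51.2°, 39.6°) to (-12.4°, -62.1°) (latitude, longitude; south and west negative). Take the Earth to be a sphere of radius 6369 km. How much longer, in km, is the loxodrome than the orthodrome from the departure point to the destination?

314 km

Great circle: cos σ = sin φ₁ sin φ₂ + cos φ₁ cos φ₂ cos Δλ,  σ = 1.8665 rad → d_gc = 11888.0 km
Rhumb line: Δψ = -1.2618, q = Δφ/Δψ = 0.8797, d_rh = R√(Δφ²+q²Δλ²) = 12201.9 km
Excess = 12201.9 − 11888.0 = 313.9 ≈ 314 km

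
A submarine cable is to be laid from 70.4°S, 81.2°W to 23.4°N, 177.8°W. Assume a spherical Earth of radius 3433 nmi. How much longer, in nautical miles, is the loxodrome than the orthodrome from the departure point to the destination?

Great circle: cos σ = sin φ₁ sin φ₂ + cos φ₁ cos φ₂ cos Δλ,  σ = 1.9927 rad → d_gc = 6841.03 nmi
Rhumb line: Δψ = +2.1763, q = Δφ/Δψ = 0.7523, d_rh = R√(Δφ²+q²Δλ²) = 7109.48 nmi
Excess = 7109.48 − 6841.03 = 268.45 ≈ 268 nmi

268 nmi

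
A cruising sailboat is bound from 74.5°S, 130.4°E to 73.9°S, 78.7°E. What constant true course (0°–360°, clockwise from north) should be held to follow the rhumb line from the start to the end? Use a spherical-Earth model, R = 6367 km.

272.4°

Δψ = ln[tan(π/4+φ₂/2)/tan(π/4+φ₁/2)] = +0.0385
Δλ = -0.9023 rad (taken the short way round)
course = atan2(Δλ, Δψ) = 272.44°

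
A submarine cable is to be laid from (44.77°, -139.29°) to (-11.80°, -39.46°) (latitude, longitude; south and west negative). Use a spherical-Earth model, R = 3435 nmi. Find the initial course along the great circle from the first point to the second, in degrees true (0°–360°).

91.6°

θ = atan2( sin Δλ·cos φ₂ ,  cos φ₁ sin φ₂ − sin φ₁ cos φ₂ cos Δλ )
  = atan2(+0.9645, -0.0275) = 91.63°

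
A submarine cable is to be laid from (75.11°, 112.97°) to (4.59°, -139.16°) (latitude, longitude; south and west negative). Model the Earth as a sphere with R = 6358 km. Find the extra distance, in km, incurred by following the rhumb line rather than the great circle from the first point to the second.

869 km

Great circle: cos σ = sin φ₁ sin φ₂ + cos φ₁ cos φ₂ cos Δλ,  σ = 1.5721 rad → d_gc = 9995.14 km
Rhumb line: Δψ = -1.9548, q = Δφ/Δψ = 0.6296, d_rh = R√(Δφ²+q²Δλ²) = 10864.57 km
Excess = 10864.57 − 9995.14 = 869.43 ≈ 869 km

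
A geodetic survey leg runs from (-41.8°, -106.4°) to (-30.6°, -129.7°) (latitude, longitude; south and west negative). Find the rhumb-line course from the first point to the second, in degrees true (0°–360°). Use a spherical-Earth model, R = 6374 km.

300.9°

Δψ = ln[tan(π/4+φ₂/2)/tan(π/4+φ₁/2)] = +0.2430
Δλ = -0.4067 rad (taken the short way round)
course = atan2(Δλ, Δψ) = 300.86°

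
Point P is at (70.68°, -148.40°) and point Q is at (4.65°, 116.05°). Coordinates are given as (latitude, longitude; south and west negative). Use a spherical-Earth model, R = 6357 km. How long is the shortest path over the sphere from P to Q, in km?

9702 km

Haversine: a = sin²(Δφ/2)+cos φ₁ cos φ₂ sin²(Δλ/2) = 0.47769;  σ = 2·atan2(√a,√(1−a))
σ = 87.443° → d = Rσ = 6357·1.52617 = 9702 km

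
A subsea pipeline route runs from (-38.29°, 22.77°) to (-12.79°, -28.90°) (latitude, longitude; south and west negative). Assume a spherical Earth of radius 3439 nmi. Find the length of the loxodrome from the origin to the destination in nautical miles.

Δψ = ln[tan(π/4+φ₂/2)/tan(π/4+φ₁/2)] = +0.4993;  Δφ = +0.4451 rad,  Δλ = -0.9018 rad
q = Δφ/Δψ = 0.8913
d = R·√(Δφ² + q²Δλ²) = 3439·0.91880 = 3160 nmi

3160 nmi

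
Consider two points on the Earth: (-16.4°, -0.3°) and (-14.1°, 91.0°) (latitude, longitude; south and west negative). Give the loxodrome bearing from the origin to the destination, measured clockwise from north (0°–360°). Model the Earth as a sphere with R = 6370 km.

88.5°

Meridional parts: M(φ₁)=-0.2902, M(φ₂)=-0.2486 → ΔM = +0.0416;  Δλ = +1.5935 rad
tan C = Δλ / ΔM = +38.2949 → C = 88.50°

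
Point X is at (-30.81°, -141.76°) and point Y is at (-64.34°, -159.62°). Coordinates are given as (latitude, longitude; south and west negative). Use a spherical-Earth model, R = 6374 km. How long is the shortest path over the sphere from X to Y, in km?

3932 km

cos σ = sin φ₁ sin φ₂ + cos φ₁ cos φ₂ cos Δλ
      = sin(-30.81°)sin(-64.34°) + cos(-30.81°)cos(-64.34°)cos(-17.86°) = 0.8157
σ = 35.346° → d = Rσ = 6374·0.61690 = 3932 km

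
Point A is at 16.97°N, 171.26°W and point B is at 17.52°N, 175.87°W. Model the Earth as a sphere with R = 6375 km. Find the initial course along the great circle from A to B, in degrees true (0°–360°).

N = sin Δλ·cos φ₂ = -0.0766;  D = cos φ₁ sin φ₂ − sin φ₁ cos φ₂ cos Δλ = +0.0105
initial course = atan2(N, D) = 277.80°

277.8°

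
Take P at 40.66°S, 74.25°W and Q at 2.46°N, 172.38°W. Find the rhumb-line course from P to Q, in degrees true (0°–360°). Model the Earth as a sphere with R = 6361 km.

295.6°

Δψ = ln[tan(π/4+φ₂/2)/tan(π/4+φ₁/2)] = +0.8210
Δλ = -1.7127 rad (taken the short way round)
course = atan2(Δλ, Δψ) = 295.61°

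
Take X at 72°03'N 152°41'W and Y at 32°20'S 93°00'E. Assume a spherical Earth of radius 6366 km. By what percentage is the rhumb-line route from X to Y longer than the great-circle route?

5.3%

Great circle: σ = 2.2345 rad → d_gc = Rσ = 14224.8 km
Rhumb: Δφ = -1.8218, Δλ = -1.9952, Δψ = -2.4425, q = Δφ/Δψ = 0.7459 → d_rh = R√(Δφ²+q²Δλ²) = 14975.5 km
Excess = (14975.5 − 14224.8) / 14224.8 = 750.7 / 14224.8 = 5.28% ≈ 5.3%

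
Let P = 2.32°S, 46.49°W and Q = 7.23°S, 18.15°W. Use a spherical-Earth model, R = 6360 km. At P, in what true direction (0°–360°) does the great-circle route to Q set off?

N = sin Δλ·cos φ₂ = +0.4709;  D = cos φ₁ sin φ₂ − sin φ₁ cos φ₂ cos Δλ = -0.0904
initial course = atan2(N, D) = 100.87°

100.9°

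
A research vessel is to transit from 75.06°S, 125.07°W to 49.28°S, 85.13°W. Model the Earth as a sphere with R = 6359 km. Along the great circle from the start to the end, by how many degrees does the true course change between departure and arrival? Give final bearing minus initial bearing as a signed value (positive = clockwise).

-36.5°

Initial bearing θ₁ = atan2(sin Δλ cos φ₂, cos φ₁ sin φ₂ − sin φ₁ cos φ₂ cos Δλ) = 55.50°
Final bearing θ₂ = (initial bearing from the destination back to the start) + 180° = 19.01°
Δθ = θ₂ − θ₁ = -36.5°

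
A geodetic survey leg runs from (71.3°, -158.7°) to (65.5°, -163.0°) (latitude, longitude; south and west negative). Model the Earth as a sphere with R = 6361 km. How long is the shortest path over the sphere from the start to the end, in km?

667 km

Haversine: a = sin²(Δφ/2)+cos φ₁ cos φ₂ sin²(Δλ/2) = 0.00275;  σ = 2·atan2(√a,√(1−a))
σ = 6.008° → d = Rσ = 6361·0.10487 = 667 km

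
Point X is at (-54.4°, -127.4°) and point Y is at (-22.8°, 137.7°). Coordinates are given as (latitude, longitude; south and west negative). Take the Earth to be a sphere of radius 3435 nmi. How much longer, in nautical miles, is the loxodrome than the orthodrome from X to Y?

Great circle: cos σ = sin φ₁ sin φ₂ + cos φ₁ cos φ₂ cos Δλ,  σ = 1.2982 rad → d_gc = 4459.3 nmi
Rhumb line: Δψ = +0.7272, q = Δφ/Δψ = 0.7584, d_rh = R√(Δφ²+q²Δλ²) = 4712.4 nmi
Excess = 4712.4 − 4459.3 = 253.1 ≈ 253 nmi

253 nmi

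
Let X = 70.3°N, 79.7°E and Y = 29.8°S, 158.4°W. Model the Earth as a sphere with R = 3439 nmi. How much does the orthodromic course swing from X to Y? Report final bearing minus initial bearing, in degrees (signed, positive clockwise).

+88.3°

At departure: θ₁ = atan2(sin Δλ cos φ₂, cos φ₁ sin φ₂ − sin φ₁ cos φ₂ cos Δλ) = 70.27°
At arrival: θ₂ = atan2(sin Δλ cos φ₁, −cos φ₂ sin φ₁ + sin φ₂ cos φ₁ cos Δλ) = 158.55°
Δθ = θ₂ − θ₁ = +88.3°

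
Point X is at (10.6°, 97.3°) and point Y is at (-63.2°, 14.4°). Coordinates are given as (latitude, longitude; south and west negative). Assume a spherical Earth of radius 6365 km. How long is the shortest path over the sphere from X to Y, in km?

Haversine: a = sin²(Δφ/2)+cos φ₁ cos φ₂ sin²(Δλ/2) = 0.55471;  σ = 2·atan2(√a,√(1−a))
σ = 96.282° → d = Rσ = 6365·1.68043 = 10696 km

10696 km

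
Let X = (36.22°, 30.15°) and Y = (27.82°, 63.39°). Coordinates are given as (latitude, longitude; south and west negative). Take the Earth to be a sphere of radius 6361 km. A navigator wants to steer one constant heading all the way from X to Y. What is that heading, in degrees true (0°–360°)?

Meridional parts: M(φ₁)=+0.6790, M(φ₂)=+0.5058 → ΔM = -0.1732;  Δλ = +0.5801 rad
tan C = Δλ / ΔM = -3.3498 → C = 106.62°

106.6°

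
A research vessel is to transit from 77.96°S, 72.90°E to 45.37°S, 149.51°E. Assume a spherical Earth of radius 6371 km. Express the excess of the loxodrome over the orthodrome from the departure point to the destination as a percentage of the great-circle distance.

6.0%

Great circle: σ = 0.7526 rad → d_gc = Rσ = 4794.6 km
Rhumb: Δφ = +0.5688, Δλ = +1.3371, Δψ = +1.3589, q = Δφ/Δψ = 0.4186 → d_rh = R√(Δφ²+q²Δλ²) = 5083.9 km
Excess = (5083.9 − 4794.6) / 4794.6 = 289.3 / 4794.6 = 6.03% ≈ 6.0%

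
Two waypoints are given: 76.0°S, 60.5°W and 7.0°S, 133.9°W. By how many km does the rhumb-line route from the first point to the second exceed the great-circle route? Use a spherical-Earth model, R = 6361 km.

335 km

Great circle: cos σ = sin φ₁ sin φ₂ + cos φ₁ cos φ₂ cos Δλ,  σ = 1.3828 rad → d_gc = 8796.3 km
Rhumb line: Δψ = +1.9748, q = Δφ/Δψ = 0.6098, d_rh = R√(Δφ²+q²Δλ²) = 9131.0 km
Excess = 9131.0 − 8796.3 = 334.7 ≈ 335 km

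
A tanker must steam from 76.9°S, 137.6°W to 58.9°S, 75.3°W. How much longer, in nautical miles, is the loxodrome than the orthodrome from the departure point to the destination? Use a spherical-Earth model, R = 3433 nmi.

71 nmi

Great circle: cos σ = sin φ₁ sin φ₂ + cos φ₁ cos φ₂ cos Δλ,  σ = 0.4769 rad → d_gc = 1637.3 nmi
Rhumb line: Δψ = +0.8852, q = Δφ/Δψ = 0.3549, d_rh = R√(Δφ²+q²Δλ²) = 1708.3 nmi
Excess = 1708.3 − 1637.3 = 71.0 ≈ 71 nmi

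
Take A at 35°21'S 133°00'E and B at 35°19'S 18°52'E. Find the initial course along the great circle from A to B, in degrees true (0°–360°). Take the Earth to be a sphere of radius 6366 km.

θ = atan2( sin Δλ·cos φ₂ ,  cos φ₁ sin φ₂ − sin φ₁ cos φ₂ cos Δλ )
  = atan2(-0.7447, -0.6645) = 228.25°

228.3°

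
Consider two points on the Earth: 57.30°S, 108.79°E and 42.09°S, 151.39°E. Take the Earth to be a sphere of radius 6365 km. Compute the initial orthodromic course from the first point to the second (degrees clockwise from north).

θ = atan2( sin Δλ·cos φ₂ ,  cos φ₁ sin φ₂ − sin φ₁ cos φ₂ cos Δλ )
  = atan2(+0.5023, +0.0976) = 79.01°

79.0°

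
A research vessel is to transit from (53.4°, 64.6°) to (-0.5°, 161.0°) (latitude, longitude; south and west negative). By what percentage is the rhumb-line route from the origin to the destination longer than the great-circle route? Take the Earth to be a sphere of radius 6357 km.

Great circle: σ = 1.6443 rad → d_gc = Rσ = 10453.0 km
Rhumb: Δφ = -0.9407, Δλ = +1.6825, Δψ = -1.1152, q = Δφ/Δψ = 0.8435 → d_rh = R√(Δφ²+q²Δλ²) = 10824.2 km
Excess = (10824.2 − 10453.0) / 10453.0 = 371.2 / 10453.0 = 3.551% ≈ 3.6%

3.6%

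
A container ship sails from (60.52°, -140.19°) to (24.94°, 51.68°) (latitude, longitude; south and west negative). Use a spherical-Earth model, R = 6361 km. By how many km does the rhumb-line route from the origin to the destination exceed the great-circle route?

3238 km

Great circle: cos σ = sin φ₁ sin φ₂ + cos φ₁ cos φ₂ cos Δλ,  σ = 1.6405 rad → d_gc = 10435.0 km
Rhumb line: Δψ = -0.8855, q = Δφ/Δψ = 0.7013, d_rh = R√(Δφ²+q²Δλ²) = 13672.6 km
Excess = 13672.6 − 10435.0 = 3237.6 ≈ 3238 km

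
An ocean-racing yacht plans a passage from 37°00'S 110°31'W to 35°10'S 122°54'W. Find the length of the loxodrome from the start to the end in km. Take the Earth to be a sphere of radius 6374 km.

1132 km

Δψ = ln[tan(π/4+φ₂/2)/tan(π/4+φ₁/2)] = +0.0396;  Δφ = +0.0320 rad,  Δλ = -0.2161 rad
q = Δφ/Δψ = 0.8081
d = R·√(Δφ² + q²Δλ²) = 6374·0.17756 = 1132 km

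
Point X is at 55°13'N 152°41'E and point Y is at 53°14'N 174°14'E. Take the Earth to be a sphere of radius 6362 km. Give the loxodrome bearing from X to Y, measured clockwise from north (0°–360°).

98.9°

Δψ = ln[tan(π/4+φ₂/2)/tan(π/4+φ₁/2)] = -0.0592
Δλ = +0.3761 rad (taken the short way round)
course = atan2(Δλ, Δψ) = 98.95°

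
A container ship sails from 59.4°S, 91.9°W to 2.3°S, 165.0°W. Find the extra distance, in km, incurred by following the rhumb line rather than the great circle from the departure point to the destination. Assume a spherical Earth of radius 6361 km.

Great circle: cos σ = sin φ₁ sin φ₂ + cos φ₁ cos φ₂ cos Δλ,  σ = 1.3874 rad → d_gc = 8825.0 km
Rhumb line: Δψ = +1.2560, q = Δφ/Δψ = 0.7934, d_rh = R√(Δφ²+q²Δλ²) = 9036.0 km
Excess = 9036.0 − 8825.0 = 211.0 ≈ 211 km

211 km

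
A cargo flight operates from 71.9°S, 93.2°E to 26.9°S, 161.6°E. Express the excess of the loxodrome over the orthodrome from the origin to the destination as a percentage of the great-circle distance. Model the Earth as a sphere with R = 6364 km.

3.8%

Great circle: σ = 1.0098 rad → d_gc = Rσ = 6426.3 km
Rhumb: Δφ = +0.7854, Δλ = +1.1938, Δψ = +1.3493, q = Δφ/Δψ = 0.5821 → d_rh = R√(Δφ²+q²Δλ²) = 6673.7 km
Excess = (6673.7 − 6426.3) / 6426.3 = 247.4 / 6426.3 = 3.8498% ≈ 3.8%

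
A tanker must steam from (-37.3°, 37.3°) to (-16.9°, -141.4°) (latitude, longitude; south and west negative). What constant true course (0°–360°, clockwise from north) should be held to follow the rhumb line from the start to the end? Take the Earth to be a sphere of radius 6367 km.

Δψ = ln[tan(π/4+φ₂/2)/tan(π/4+φ₁/2)] = +0.4032
Δλ = -3.1189 rad (taken the short way round)
course = atan2(Δλ, Δψ) = 277.37°

277.4°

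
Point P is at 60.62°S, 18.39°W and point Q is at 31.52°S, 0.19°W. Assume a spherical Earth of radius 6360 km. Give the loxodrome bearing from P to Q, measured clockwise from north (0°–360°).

Meridional parts: M(φ₁)=-1.3388, M(φ₂)=-0.5802 → ΔM = +0.7586;  Δλ = +0.3176 rad
tan C = Δλ / ΔM = +0.4187 → C = 22.72°

22.7°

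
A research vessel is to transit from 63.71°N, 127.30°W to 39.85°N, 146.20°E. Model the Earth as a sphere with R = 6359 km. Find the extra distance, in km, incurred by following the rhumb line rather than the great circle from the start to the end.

399 km

Great circle: cos σ = sin φ₁ sin φ₂ + cos φ₁ cos φ₂ cos Δλ,  σ = 0.9332 rad → d_gc = 5934.3 km
Rhumb line: Δψ = -0.6949, q = Δφ/Δψ = 0.5993, d_rh = R√(Δφ²+q²Δλ²) = 6333.2 km
Excess = 6333.2 − 5934.3 = 398.9 ≈ 399 km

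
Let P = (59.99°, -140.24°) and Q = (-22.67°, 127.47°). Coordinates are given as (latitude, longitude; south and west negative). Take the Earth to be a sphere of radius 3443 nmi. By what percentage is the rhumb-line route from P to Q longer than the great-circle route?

2.3%

Great circle: σ = 1.9307 rad → d_gc = Rσ = 6647.4 nmi
Rhumb: Δφ = -1.4427, Δλ = -1.6108, Δψ = -1.7230, q = Δφ/Δψ = 0.8373 → d_rh = R√(Δφ²+q²Δλ²) = 6799.7 nmi
Excess = (6799.7 − 6647.4) / 6647.4 = 152.3 / 6647.4 = 2.29% ≈ 2.3%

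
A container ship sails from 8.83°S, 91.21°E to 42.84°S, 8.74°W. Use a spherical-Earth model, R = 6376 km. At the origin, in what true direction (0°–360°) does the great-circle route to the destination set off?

226.3°

θ = atan2( sin Δλ·cos φ₂ ,  cos φ₁ sin φ₂ − sin φ₁ cos φ₂ cos Δλ )
  = atan2(-0.7222, -0.6913) = 226.25°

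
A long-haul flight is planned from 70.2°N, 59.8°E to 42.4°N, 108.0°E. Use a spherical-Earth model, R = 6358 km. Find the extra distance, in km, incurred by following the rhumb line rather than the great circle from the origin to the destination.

87 km

Great circle: cos σ = sin φ₁ sin φ₂ + cos φ₁ cos φ₂ cos Δλ,  σ = 0.6416 rad → d_gc = 4079.0 km
Rhumb line: Δψ = -0.9271, q = Δφ/Δψ = 0.5234, d_rh = R√(Δφ²+q²Δλ²) = 4165.7 km
Excess = 4165.7 − 4079.0 = 86.7 ≈ 87 km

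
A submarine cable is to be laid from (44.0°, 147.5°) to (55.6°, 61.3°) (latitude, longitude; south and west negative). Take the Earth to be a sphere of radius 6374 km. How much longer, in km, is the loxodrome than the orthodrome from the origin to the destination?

Great circle: cos σ = sin φ₁ sin φ₂ + cos φ₁ cos φ₂ cos Δλ,  σ = 0.9272 rad → d_gc = 5909.74 km
Rhumb line: Δψ = +0.3157, q = Δφ/Δψ = 0.6412, d_rh = R√(Δφ²+q²Δλ²) = 6283.16 km
Excess = 6283.16 − 5909.74 = 373.42 ≈ 373 km

373 km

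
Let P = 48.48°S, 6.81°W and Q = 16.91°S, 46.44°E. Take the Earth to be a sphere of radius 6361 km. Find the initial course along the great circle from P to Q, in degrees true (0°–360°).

72.9°

N = sin Δλ·cos φ₂ = +0.7666;  D = cos φ₁ sin φ₂ − sin φ₁ cos φ₂ cos Δλ = +0.2358
initial course = atan2(N, D) = 72.90°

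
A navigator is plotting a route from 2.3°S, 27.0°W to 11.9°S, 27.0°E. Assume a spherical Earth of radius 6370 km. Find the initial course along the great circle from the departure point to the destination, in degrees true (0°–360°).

103.0°

θ = atan2( sin Δλ·cos φ₂ ,  cos φ₁ sin φ₂ − sin φ₁ cos φ₂ cos Δλ )
  = atan2(+0.7916, -0.1830) = 103.01°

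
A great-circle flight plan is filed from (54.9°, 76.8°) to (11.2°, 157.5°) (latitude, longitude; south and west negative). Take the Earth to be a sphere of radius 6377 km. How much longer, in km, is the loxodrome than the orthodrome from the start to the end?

Great circle: cos σ = sin φ₁ sin φ₂ + cos φ₁ cos φ₂ cos Δλ,  σ = 1.3180 rad → d_gc = 8405.2 km
Rhumb line: Δψ = -0.9545, q = Δφ/Δψ = 0.7991, d_rh = R√(Δφ²+q²Δλ²) = 8670.2 km
Excess = 8670.2 − 8405.2 = 265.0 ≈ 265 km

265 km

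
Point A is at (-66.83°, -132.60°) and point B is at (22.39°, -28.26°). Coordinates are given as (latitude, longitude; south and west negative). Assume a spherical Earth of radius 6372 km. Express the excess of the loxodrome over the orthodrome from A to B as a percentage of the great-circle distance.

Great circle: σ = 2.0267 rad → d_gc = Rσ = 12914.2 km
Rhumb: Δφ = +1.5572, Δλ = +1.8211, Δψ = +1.9859, q = Δφ/Δψ = 0.7841 → d_rh = R√(Δφ²+q²Δλ²) = 13462.7 km
Excess = (13462.7 − 12914.2) / 12914.2 = 548.5 / 12914.2 = 4.247% ≈ 4.2%

4.2%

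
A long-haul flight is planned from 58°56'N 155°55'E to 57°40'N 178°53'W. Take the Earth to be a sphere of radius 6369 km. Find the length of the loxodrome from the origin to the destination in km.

Δψ = ln[tan(π/4+φ₂/2)/tan(π/4+φ₁/2)] = -0.0421;  Δφ = -0.0221 rad,  Δλ = +0.4398 rad
q = Δφ/Δψ = 0.5254
d = R·√(Δφ² + q²Δλ²) = 6369·0.23214 = 1479 km

1479 km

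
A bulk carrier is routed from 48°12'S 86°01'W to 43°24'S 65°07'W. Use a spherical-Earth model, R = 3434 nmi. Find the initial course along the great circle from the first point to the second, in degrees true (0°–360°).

79.5°

θ = atan2( sin Δλ·cos φ₂ ,  cos φ₁ sin φ₂ − sin φ₁ cos φ₂ cos Δλ )
  = atan2(+0.2592, +0.0480) = 79.50°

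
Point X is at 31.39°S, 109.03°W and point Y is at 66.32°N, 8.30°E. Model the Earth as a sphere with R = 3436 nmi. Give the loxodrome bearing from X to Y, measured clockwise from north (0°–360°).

43.7°

Δψ = ln[tan(π/4+φ₂/2)/tan(π/4+φ₁/2)] = +2.1399
Δλ = +2.0478 rad (taken the short way round)
course = atan2(Δλ, Δψ) = 43.74°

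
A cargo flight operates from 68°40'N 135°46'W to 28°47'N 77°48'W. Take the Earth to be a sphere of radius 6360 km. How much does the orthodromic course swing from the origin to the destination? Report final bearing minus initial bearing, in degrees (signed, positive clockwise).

+47.8°

At departure: θ₁ = atan2(sin Δλ cos φ₂, cos φ₁ sin φ₂ − sin φ₁ cos φ₂ cos Δλ) = 109.14°
At arrival: θ₂ = atan2(sin Δλ cos φ₁, −cos φ₂ sin φ₁ + sin φ₂ cos φ₁ cos Δλ) = 156.91°
Δθ = θ₂ − θ₁ = +47.8°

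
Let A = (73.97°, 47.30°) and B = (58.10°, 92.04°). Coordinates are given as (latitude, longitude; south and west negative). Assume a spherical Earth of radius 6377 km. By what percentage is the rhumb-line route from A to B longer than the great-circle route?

2.2%

Great circle: σ = 0.4037 rad → d_gc = Rσ = 2574.4 km
Rhumb: Δφ = -0.2770, Δλ = +0.7809, Δψ = -0.7079, q = Δφ/Δψ = 0.3913 → d_rh = R√(Δφ²+q²Δλ²) = 2629.8 km
Excess = (2629.8 − 2574.4) / 2574.4 = 55.4 / 2574.4 = 2.152% ≈ 2.2%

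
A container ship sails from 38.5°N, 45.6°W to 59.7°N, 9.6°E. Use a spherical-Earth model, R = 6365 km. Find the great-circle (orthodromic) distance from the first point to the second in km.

4475 km

Haversine: a = sin²(Δφ/2)+cos φ₁ cos φ₂ sin²(Δλ/2) = 0.11859;  σ = 2·atan2(√a,√(1−a))
σ = 40.286° → d = Rσ = 6365·0.70313 = 4475 km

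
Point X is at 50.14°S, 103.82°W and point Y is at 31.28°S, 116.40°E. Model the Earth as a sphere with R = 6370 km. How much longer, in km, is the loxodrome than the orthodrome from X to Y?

1703 km

Great circle: cos σ = sin φ₁ sin φ₂ + cos φ₁ cos φ₂ cos Δλ,  σ = 1.5905 rad → d_gc = 10131.38 km
Rhumb line: Δψ = +0.4392, q = Δφ/Δψ = 0.7494, d_rh = R√(Δφ²+q²Δλ²) = 11833.90 km
Excess = 11833.90 − 10131.38 = 1702.52 ≈ 1703 km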